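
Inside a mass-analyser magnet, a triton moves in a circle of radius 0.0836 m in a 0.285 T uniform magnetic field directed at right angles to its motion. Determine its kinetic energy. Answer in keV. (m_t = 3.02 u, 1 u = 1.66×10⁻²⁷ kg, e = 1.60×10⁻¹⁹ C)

K ≈ 9.06 keV

v = qBr/m = (1×1.60×10^-19)(0.285)(0.0836) / (5.01×10^-27) = 7.60×10^5 m/s.
K = ½mv² = 0.5·(5.01×10^-27)·(7.60×10^5)² = 1.45×10^-15 J = 9.06 keV.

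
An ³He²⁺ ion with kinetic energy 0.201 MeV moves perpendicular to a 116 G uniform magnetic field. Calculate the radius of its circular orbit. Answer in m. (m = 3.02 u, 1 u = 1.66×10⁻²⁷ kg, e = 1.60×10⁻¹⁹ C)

Convert the energy: K = 0.201 MeV = 3.22×10^-14 J.
v = √(2K/m) = √(2·3.22×10^-14/5.01×10^-27) = 3.58×10^6 m/s.
r = mv/(qB) = (5.01×10^-27)(3.58×10^6) / [(2×1.60×10^-19)(0.0116)] = 4.84 m.

r ≈ 4.84 m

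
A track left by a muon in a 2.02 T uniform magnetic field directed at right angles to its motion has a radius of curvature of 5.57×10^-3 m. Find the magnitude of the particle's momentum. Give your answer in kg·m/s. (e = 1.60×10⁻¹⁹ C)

Since qvB = mv²/r, the momentum p = mv = qBr.
p = (1×1.60×10^-19)(2.02)(5.57×10^-3) = 1.80×10^-21 kg·m/s.

p ≈ 1.80×10^-21 kg·m/s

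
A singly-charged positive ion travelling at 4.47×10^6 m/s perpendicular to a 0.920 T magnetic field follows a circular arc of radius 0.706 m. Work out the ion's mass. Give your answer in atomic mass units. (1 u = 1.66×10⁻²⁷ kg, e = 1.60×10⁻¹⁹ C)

qvB = mv²/r ⇒ m = qBr/v.
m = (1×1.60×10^-19)(0.920)(0.706) / (4.47×10^6) = 2.32×10^-26 kg = 14.0 u.

m ≈ 14.0 u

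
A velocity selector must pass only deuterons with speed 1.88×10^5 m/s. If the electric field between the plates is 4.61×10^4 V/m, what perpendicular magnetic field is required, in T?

qE = qvB ⇒ B = E/v = (4.61×10^4) / (1.88×10^5) = 0.245 T.

B ≈ 0.245 T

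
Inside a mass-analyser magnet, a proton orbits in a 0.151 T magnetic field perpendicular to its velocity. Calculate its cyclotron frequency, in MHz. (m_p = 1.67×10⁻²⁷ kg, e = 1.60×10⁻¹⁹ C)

f = qB/(2πm) = (1×1.60×10^-19)(0.151) / [2π(1.67×10^-27)] = 2.30×10^6 Hz.

f ≈ 2.30 MHz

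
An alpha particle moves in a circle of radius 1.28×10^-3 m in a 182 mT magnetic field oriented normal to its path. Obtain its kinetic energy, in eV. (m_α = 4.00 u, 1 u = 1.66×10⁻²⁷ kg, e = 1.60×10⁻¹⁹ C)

K ≈ 2.62 eV

v = qBr/m = (2×1.60×10^-19)(0.182)(1.28×10^-3) / (6.64×10^-27) = 1.12×10^4 m/s.
K = ½mv² = 0.5·(6.64×10^-27)·(1.12×10^4)² = 4.18×10^-19 J = 2.62 eV.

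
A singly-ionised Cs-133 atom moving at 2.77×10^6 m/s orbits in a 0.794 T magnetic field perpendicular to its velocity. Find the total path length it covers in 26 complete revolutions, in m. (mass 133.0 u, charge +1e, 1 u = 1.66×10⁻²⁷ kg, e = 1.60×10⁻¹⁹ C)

L ≈ 786 m

r = mv/(qB) = 4.81 m, so one revolution covers 2πr = 30.2 m.
In 26 revolutions: L = 26·2πr = 786 m.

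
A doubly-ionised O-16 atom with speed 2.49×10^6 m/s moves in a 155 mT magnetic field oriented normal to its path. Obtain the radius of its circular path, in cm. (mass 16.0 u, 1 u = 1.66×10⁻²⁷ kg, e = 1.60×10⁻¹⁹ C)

The magnetic force provides the centripetal force: qvB = mv²/r, so r = mv/(qB).
r = (2.66×10^-26 kg)(2.49×10^6 m/s) / [(2×1.60×10^-19 C)(0.155 T)] = 1.33 m.

r ≈ 133 cm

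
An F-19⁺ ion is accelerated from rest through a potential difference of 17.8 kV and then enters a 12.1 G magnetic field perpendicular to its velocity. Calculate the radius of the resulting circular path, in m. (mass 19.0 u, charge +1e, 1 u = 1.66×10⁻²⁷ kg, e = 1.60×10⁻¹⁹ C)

r ≈ 69.2 m

The kinetic energy gained is K = qV = (1×1.60×10^-19)(1.78×10^4) = 2.85×10^-15 J.
v = √(2K/m) = 4.25×10^5 m/s.
r = mv/(qB) = (3.15×10^-26)(4.25×10^5) / [(1×1.60×10^-19)(1.21×10^-3)] = 69.2 m.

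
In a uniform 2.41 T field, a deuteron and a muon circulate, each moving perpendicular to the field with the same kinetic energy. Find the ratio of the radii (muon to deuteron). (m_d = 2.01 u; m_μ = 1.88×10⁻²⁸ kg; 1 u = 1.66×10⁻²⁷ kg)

ratio ≈ 0.237

r = √(2mK)/(qB) ⇒ at equal K, r ∝ √m/q.
r_{muon}/r_{deuteron} = 0.237.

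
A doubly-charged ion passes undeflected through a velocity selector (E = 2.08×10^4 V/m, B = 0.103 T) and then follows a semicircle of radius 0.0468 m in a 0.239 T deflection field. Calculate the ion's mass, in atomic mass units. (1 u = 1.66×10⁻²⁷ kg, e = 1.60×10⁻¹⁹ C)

m ≈ 10.7 u

v = E/B₁ = 2.02×10^5 m/s.
From r = mv/(qB₂), m = qB₂r/v = (2×1.60×10^-19)(0.239)(0.0468) / (2.02×10^5) = 1.77×10^-26 kg.
In atomic mass units: m = 1.77×10^-26 / 1.66×10^-27 = 10.7 u.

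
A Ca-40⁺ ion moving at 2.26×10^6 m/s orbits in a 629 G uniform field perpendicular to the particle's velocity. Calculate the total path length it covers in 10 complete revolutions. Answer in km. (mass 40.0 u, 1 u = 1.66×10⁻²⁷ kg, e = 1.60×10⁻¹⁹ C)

r = mv/(qB) = 14.9 m, so one revolution covers 2πr = 93.7 m.
In 10 revolutions: L = 10·2πr = 937 m.

L ≈ 0.937 km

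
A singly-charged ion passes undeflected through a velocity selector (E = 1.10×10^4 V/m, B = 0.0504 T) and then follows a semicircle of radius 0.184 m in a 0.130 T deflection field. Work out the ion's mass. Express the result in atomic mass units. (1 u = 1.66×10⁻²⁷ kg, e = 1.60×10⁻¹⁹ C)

m ≈ 10.6 u

v = E/B₁ = 2.18×10^5 m/s.
From r = mv/(qB₂), m = qB₂r/v = (1×1.60×10^-19)(0.130)(0.184) / (2.18×10^5) = 1.75×10^-26 kg.
In atomic mass units: m = 1.75×10^-26 / 1.66×10^-27 = 10.6 u.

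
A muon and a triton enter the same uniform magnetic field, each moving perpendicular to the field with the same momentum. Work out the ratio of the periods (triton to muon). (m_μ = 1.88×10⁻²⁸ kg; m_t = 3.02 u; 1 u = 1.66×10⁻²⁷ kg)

ratio ≈ 26.7

T = 2πm/(qB) is independent of speed, so T₂/T₁ = (m₂/q₂)/(m₁/q₁).
T_{triton}/T_{muon} = (5.01×10^-27/1e) / (1.88×10^-28/1e) = 26.7.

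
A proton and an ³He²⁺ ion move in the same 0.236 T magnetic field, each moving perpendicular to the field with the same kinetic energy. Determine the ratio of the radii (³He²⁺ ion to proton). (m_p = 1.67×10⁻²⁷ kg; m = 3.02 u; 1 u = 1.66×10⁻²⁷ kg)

ratio ≈ 0.866

r = √(2mK)/(qB) ⇒ at equal K, r ∝ √m/q.
r_{³He²⁺ ion}/r_{proton} = 0.866.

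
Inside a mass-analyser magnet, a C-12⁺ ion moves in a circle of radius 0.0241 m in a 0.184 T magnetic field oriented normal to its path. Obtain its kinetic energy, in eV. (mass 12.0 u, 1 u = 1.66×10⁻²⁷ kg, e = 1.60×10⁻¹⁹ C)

K ≈ 79.0 eV

v = qBr/m = (1×1.60×10^-19)(0.184)(0.0241) / (1.99×10^-26) = 3.56×10^4 m/s.
K = ½mv² = 0.5·(1.99×10^-26)·(3.56×10^4)² = 1.26×10^-17 J = 79.0 eV.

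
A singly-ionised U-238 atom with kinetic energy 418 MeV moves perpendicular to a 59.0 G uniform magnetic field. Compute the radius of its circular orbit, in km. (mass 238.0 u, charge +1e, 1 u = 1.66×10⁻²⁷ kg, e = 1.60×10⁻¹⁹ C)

Convert the energy: K = 418 MeV = 6.69×10^-11 J.
v = √(2K/m) = √(2·6.69×10^-11/3.95×10^-25) = 1.84×10^7 m/s.
r = mv/(qB) = (3.95×10^-25)(1.84×10^7) / [(1×1.60×10^-19)(5.90×10^-3)] = 7700 m.

r ≈ 7.70 km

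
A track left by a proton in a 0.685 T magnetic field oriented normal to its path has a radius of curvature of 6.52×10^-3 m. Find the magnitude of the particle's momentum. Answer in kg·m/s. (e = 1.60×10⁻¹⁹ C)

p ≈ 7.15×10^-22 kg·m/s

Since qvB = mv²/r, the momentum p = mv = qBr.
p = (1×1.60×10^-19)(0.685)(6.52×10^-3) = 7.15×10^-22 kg·m/s.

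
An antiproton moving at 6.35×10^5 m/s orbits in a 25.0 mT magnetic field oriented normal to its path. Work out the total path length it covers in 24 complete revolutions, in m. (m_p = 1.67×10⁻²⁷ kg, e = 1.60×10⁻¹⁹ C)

L ≈ 40.0 m

r = mv/(qB) = 0.265 m, so one revolution covers 2πr = 1.67 m.
In 24 revolutions: L = 24·2πr = 40.0 m.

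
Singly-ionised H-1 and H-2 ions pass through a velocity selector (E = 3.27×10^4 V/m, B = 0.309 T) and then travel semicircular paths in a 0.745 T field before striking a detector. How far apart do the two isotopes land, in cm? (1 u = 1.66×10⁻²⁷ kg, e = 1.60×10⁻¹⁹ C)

Δd ≈ 0.295 cm

Both emerge at v = E/B₁ = 1.06×10^5 m/s.
r = mv/(qB₂), so r₁ = 1.47×10^-3 m and r₂ = 2.95×10^-3 m, giving Δr = 1.47×10^-3 m.
After a semicircle each ion lands a diameter 2r from the entry slit, so the separation is 2Δr = 2.95×10^-3 m.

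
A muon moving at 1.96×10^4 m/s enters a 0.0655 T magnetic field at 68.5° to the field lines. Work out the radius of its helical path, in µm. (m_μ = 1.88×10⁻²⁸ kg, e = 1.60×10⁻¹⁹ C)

r ≈ 327 µm

Only the perpendicular component v⊥ = v sin68.5° = 1.82×10^4 m/s is bent by the field.
r = m v⊥ /(qB) = (1.88×10^-28)(1.82×10^4) / [(1×1.60×10^-19)(0.0655)] = 3.27×10^-4 m.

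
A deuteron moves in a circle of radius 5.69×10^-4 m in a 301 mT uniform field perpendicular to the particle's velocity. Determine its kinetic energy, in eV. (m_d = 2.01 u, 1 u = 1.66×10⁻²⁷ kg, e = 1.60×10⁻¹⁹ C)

K ≈ 0.703 eV

v = qBr/m = (1×1.60×10^-19)(0.301)(5.69×10^-4) / (3.34×10^-27) = 8210 m/s.
K = ½mv² = 0.5·(3.34×10^-27)·(8210)² = 1.13×10^-19 J = 0.703 eV.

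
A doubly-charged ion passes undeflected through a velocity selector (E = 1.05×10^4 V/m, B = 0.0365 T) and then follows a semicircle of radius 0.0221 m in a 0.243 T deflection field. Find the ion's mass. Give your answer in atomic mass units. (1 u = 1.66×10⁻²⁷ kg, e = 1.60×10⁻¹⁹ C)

v = E/B₁ = 2.88×10^5 m/s.
From r = mv/(qB₂), m = qB₂r/v = (2×1.60×10^-19)(0.243)(0.0221) / (2.88×10^5) = 5.97×10^-27 kg.
In atomic mass units: m = 5.97×10^-27 / 1.66×10^-27 = 3.60 u.

m ≈ 3.60 u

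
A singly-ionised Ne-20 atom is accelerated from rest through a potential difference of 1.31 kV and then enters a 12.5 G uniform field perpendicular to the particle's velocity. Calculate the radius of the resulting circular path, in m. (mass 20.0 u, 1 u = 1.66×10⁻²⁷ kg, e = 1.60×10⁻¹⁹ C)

The kinetic energy gained is K = qV = (1×1.60×10^-19)(1310) = 2.10×10^-16 J.
v = √(2K/m) = 1.12×10^5 m/s.
r = mv/(qB) = (3.32×10^-26)(1.12×10^5) / [(1×1.60×10^-19)(1.25×10^-3)] = 18.7 m.

r ≈ 18.7 m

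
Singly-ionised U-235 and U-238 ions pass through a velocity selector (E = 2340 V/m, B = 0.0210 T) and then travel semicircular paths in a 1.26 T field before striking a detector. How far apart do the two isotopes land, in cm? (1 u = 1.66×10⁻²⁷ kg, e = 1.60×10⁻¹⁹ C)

Both emerge at v = E/B₁ = 1.11×10^5 m/s.
r = mv/(qB₂), so r₁ = 0.21562 m and r₂ = 0.21837 m, giving Δr = 2.75×10^-3 m.
After a semicircle each ion lands a diameter 2r from the entry slit, so the separation is 2Δr = 5.51×10^-3 m.

Δd ≈ 0.551 cm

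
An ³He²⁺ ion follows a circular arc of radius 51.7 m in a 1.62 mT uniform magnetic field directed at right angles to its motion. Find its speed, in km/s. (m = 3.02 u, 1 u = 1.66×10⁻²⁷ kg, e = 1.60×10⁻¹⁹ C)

From qvB = mv²/r, v = qBr/m.
v = (2×1.60×10^-19)(1.62×10^-3)(51.7) / (5.01×10^-27) = 5.35×10^6 m/s.

v ≈ 5350 km/s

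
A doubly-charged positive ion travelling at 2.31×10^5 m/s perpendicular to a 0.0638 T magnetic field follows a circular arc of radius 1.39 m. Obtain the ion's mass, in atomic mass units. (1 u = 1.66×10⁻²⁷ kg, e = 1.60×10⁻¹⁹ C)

qvB = mv²/r ⇒ m = qBr/v.
m = (2×1.60×10^-19)(0.0638)(1.39) / (2.31×10^5) = 1.23×10^-25 kg = 74.0 u.

m ≈ 74.0 u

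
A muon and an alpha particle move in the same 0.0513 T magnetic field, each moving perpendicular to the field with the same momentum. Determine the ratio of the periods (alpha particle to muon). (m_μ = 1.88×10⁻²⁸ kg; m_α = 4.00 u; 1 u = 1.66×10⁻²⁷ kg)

T = 2πm/(qB) is independent of speed, so T₂/T₁ = (m₂/q₂)/(m₁/q₁).
T_{alpha particle}/T_{muon} = (6.64×10^-27/2e) / (1.88×10^-28/1e) = 17.7.

ratio ≈ 17.7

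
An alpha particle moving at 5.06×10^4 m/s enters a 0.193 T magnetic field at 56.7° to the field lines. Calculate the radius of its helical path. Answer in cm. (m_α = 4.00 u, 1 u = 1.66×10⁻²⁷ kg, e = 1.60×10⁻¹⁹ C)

Only the perpendicular component v⊥ = v sin56.7° = 4.23×10^4 m/s is bent by the field.
r = m v⊥ /(qB) = (6.64×10^-27)(4.23×10^4) / [(2×1.60×10^-19)(0.193)] = 4.55×10^-3 m.

r ≈ 0.455 cm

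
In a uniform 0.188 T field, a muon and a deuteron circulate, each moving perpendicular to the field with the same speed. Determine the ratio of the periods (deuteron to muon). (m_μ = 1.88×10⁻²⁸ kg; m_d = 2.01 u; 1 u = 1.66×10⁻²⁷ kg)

T = 2πm/(qB) is independent of speed, so T₂/T₁ = (m₂/q₂)/(m₁/q₁).
T_{deuteron}/T_{muon} = (3.34×10^-27/1e) / (1.88×10^-28/1e) = 17.7.

ratio ≈ 17.7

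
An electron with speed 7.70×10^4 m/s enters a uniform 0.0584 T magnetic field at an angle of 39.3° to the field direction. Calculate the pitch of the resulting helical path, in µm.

pitch ≈ 36.5 µm

The velocity component along B is v∥ = v cos39.3° = 5.96×10^4 m/s.
The cyclotron period T = 2πm/(qB) = 6.13×10^-10 s is set by m, q, B alone.
Pitch = v∥·T = (5.96×10^4)(6.13×10^-10) = 3.65×10^-5 m.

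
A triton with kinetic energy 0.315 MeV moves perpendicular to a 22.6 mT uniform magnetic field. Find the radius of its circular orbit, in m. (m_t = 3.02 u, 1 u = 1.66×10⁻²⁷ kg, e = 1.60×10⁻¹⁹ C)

Convert the energy: K = 0.315 MeV = 5.04×10^-14 J.
v = √(2K/m) = √(2·5.04×10^-14/5.01×10^-27) = 4.48×10^6 m/s.
r = mv/(qB) = (5.01×10^-27)(4.48×10^6) / [(1×1.60×10^-19)(0.0226)] = 6.22 m.

r ≈ 6.22 m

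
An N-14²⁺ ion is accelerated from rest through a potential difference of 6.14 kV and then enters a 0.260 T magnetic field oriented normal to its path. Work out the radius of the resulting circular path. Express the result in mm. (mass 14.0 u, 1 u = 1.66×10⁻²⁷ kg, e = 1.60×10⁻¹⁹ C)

r ≈ 115 mm

The kinetic energy gained is K = qV = (2×1.60×10^-19)(6140) = 1.96×10^-15 J.
v = √(2K/m) = 4.11×10^5 m/s.
r = mv/(qB) = (2.32×10^-26)(4.11×10^5) / [(2×1.60×10^-19)(0.260)] = 0.115 m.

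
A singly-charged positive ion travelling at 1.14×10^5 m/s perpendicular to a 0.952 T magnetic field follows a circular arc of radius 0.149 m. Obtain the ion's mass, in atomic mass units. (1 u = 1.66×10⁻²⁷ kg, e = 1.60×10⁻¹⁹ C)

m ≈ 120 u

qvB = mv²/r ⇒ m = qBr/v.
m = (1×1.60×10^-19)(0.952)(0.149) / (1.14×10^5) = 1.99×10^-25 kg = 120 u.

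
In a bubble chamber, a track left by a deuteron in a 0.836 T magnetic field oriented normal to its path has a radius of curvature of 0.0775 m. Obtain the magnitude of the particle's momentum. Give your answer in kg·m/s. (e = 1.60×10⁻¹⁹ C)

p ≈ 1.04×10^-20 kg·m/s

Since qvB = mv²/r, the momentum p = mv = qBr.
p = (1×1.60×10^-19)(0.836)(0.0775) = 1.04×10^-20 kg·m/s.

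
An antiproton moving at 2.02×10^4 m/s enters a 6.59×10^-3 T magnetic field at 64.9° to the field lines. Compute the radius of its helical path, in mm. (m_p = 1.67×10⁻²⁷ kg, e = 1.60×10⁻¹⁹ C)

Only the perpendicular component v⊥ = v sin64.9° = 1.83×10^4 m/s is bent by the field.
r = m v⊥ /(qB) = (1.67×10^-27)(1.83×10^4) / [(1×1.60×10^-19)(6.59×10^-3)] = 0.0290 m.

r ≈ 29.0 mm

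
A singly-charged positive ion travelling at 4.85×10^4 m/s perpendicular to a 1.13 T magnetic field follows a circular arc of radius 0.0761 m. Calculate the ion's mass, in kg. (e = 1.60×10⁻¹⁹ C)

qvB = mv²/r ⇒ m = qBr/v.
m = (1×1.60×10^-19)(1.13)(0.0761) / (4.85×10^4) = 2.84×10^-25 kg.

m ≈ 2.84×10^-25 kg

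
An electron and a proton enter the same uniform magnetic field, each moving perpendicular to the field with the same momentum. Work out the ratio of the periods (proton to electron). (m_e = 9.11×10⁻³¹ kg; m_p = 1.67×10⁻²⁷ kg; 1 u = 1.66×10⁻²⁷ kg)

ratio ≈ 1830

T = 2πm/(qB) is independent of speed, so T₂/T₁ = (m₂/q₂)/(m₁/q₁).
T_{proton}/T_{electron} = (1.67×10^-27/1e) / (9.11×10^-31/1e) = 1830.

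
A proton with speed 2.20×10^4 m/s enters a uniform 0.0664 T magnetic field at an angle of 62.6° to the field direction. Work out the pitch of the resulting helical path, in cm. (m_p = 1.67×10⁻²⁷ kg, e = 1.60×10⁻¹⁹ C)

pitch ≈ 1.000 cm

The velocity component along B is v∥ = v cos62.6° = 1.01×10^4 m/s.
The cyclotron period T = 2πm/(qB) = 9.88×10^-7 s is set by m, q, B alone.
Pitch = v∥·T = (1.01×10^4)(9.88×10^-7) = 10.00×10^-3 m.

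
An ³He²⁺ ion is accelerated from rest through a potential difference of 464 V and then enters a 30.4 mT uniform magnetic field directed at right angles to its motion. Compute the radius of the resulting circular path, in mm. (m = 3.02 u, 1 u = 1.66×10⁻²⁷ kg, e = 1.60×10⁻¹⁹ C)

r ≈ 125 mm

The kinetic energy gained is K = qV = (2×1.60×10^-19)(464) = 1.48×10^-16 J.
v = √(2K/m) = 2.43×10^5 m/s.
r = mv/(qB) = (5.01×10^-27)(2.43×10^5) / [(2×1.60×10^-19)(0.0304)] = 0.125 m.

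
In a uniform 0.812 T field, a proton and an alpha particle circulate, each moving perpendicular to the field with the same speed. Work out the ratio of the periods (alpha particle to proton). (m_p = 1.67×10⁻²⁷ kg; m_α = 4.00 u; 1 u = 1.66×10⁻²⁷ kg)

ratio ≈ 1.99

T = 2πm/(qB) is independent of speed, so T₂/T₁ = (m₂/q₂)/(m₁/q₁).
T_{alpha particle}/T_{proton} = (6.64×10^-27/2e) / (1.67×10^-27/1e) = 1.99.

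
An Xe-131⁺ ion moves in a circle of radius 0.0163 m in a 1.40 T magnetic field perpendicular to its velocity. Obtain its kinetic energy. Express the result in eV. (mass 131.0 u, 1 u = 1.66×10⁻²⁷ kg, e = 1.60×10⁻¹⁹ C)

K ≈ 192 eV

v = qBr/m = (1×1.60×10^-19)(1.40)(0.0163) / (2.17×10^-25) = 1.68×10^4 m/s.
K = ½mv² = 0.5·(2.17×10^-25)·(1.68×10^4)² = 3.07×10^-17 J = 192 eV.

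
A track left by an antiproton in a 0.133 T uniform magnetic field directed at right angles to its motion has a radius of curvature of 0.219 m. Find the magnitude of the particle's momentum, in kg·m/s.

p ≈ 4.66×10^-21 kg·m/s

Since qvB = mv²/r, the momentum p = mv = qBr.
p = (1×1.60×10^-19)(0.133)(0.219) = 4.66×10^-21 kg·m/s.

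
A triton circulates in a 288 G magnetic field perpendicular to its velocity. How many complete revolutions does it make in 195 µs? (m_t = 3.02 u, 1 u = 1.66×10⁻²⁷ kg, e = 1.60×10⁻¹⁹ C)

T = 2πm/(qB) = 2π(5.0132×10^-27) / [(1×1.60×10^-19)(0.0288)] = 6.8357×10^-6 s.
N = t/T = 1.95×10^-4 / 6.8357×10^-6 ≈ 28.53, so 28 complete revolutions.

N = 28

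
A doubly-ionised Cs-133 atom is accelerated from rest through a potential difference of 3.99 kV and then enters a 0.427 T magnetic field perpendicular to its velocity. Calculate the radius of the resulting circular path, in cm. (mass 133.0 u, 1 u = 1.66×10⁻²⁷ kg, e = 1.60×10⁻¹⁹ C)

r ≈ 17.4 cm

The kinetic energy gained is K = qV = (2×1.60×10^-19)(3990) = 1.28×10^-15 J.
v = √(2K/m) = 1.08×10^5 m/s.
r = mv/(qB) = (2.21×10^-25)(1.08×10^5) / [(2×1.60×10^-19)(0.427)] = 0.174 m.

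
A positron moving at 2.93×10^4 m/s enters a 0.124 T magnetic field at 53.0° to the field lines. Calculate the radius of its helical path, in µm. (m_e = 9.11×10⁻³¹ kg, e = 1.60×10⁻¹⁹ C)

r ≈ 1.07 µm

Only the perpendicular component v⊥ = v sin53.0° = 2.34×10^4 m/s is bent by the field.
r = m v⊥ /(qB) = (9.11×10^-31)(2.34×10^4) / [(1×1.60×10^-19)(0.124)] = 1.07×10^-6 m.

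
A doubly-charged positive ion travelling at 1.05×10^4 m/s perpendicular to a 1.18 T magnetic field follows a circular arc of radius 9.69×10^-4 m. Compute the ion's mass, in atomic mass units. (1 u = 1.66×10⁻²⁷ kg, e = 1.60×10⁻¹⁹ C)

m ≈ 21.0 u

qvB = mv²/r ⇒ m = qBr/v.
m = (2×1.60×10^-19)(1.18)(9.69×10^-4) / (1.05×10^4) = 3.48×10^-26 kg = 21.0 u.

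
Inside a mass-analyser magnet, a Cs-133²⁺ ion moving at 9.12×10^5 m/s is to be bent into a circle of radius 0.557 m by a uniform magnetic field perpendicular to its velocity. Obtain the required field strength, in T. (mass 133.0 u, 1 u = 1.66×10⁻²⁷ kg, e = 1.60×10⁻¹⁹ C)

B ≈ 1.13 T

qvB = mv²/r gives B = mv/(qr).
B = (2.21×10^-25)(9.12×10^5) / [(2×1.60×10^-19)(0.557)] = 1.13 T.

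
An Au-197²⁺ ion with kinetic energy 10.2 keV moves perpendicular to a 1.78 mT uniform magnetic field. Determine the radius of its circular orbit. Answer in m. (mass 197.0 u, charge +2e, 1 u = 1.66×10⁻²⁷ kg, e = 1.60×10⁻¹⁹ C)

Convert the energy: K = 10.2 keV = 1.63×10^-15 J.
v = √(2K/m) = √(2·1.63×10^-15/3.27×10^-25) = 9.99×10^4 m/s.
r = mv/(qB) = (3.27×10^-25)(9.99×10^4) / [(2×1.60×10^-19)(1.78×10^-3)] = 57.4 m.

r ≈ 57.4 m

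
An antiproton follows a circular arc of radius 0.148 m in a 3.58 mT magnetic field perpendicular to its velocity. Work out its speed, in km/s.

From qvB = mv²/r, v = qBr/m.
v = (1×1.60×10^-19)(3.58×10^-3)(0.148) / (1.67×10^-27) = 5.08×10^4 m/s.

v ≈ 50.8 km/s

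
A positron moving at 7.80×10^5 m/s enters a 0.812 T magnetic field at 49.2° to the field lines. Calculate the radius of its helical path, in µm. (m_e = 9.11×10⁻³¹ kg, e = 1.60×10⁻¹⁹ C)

Only the perpendicular component v⊥ = v sin49.2° = 5.90×10^5 m/s is bent by the field.
r = m v⊥ /(qB) = (9.11×10^-31)(5.90×10^5) / [(1×1.60×10^-19)(0.812)] = 4.14×10^-6 m.

r ≈ 4.14 µm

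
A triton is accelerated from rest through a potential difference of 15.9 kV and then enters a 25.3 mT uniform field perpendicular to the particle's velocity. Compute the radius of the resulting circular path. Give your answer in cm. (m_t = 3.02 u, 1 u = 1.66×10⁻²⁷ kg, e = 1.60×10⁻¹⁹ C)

r ≈ 125 cm

The kinetic energy gained is K = qV = (1×1.60×10^-19)(1.59×10^4) = 2.54×10^-15 J.
v = √(2K/m) = 1.01×10^6 m/s.
r = mv/(qB) = (5.01×10^-27)(1.01×10^6) / [(1×1.60×10^-19)(0.0253)] = 1.25 m.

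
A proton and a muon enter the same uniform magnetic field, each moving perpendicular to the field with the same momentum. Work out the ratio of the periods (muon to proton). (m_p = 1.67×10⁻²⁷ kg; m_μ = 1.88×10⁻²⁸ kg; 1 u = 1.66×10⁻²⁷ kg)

T = 2πm/(qB) is independent of speed, so T₂/T₁ = (m₂/q₂)/(m₁/q₁).
T_{muon}/T_{proton} = (1.88×10^-28/1e) / (1.67×10^-27/1e) = 0.113.

ratio ≈ 0.113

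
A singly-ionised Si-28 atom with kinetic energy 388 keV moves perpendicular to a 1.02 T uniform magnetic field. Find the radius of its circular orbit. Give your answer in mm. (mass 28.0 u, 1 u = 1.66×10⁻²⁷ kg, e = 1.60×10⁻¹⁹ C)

Convert the energy: K = 388 keV = 6.21×10^-14 J.
v = √(2K/m) = √(2·6.21×10^-14/4.65×10^-26) = 1.63×10^6 m/s.
r = mv/(qB) = (4.65×10^-26)(1.63×10^6) / [(1×1.60×10^-19)(1.02)] = 0.465 m.

r ≈ 465 mm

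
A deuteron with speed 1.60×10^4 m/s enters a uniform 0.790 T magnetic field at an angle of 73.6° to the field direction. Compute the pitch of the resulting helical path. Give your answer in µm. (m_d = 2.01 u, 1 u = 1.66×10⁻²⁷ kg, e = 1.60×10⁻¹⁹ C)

The velocity component along B is v∥ = v cos73.6° = 4520 m/s.
The cyclotron period T = 2πm/(qB) = 1.66×10^-7 s is set by m, q, B alone.
Pitch = v∥·T = (4520)(1.66×10^-7) = 7.49×10^-4 m.

pitch ≈ 749 µm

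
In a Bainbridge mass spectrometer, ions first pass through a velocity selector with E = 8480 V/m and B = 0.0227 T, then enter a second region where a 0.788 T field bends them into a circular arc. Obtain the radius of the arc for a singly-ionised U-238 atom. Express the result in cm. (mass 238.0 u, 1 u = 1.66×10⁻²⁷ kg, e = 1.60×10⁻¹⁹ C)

r ≈ 117 cm

The selector passes v = E/B = 8480/0.0227 = 3.74×10^5 m/s.
In the deflection region, r = mv/(qB₂) = (3.95×10^-25)(3.74×10^5) / [(1×1.60×10^-19)(0.788)] = 1.17 m.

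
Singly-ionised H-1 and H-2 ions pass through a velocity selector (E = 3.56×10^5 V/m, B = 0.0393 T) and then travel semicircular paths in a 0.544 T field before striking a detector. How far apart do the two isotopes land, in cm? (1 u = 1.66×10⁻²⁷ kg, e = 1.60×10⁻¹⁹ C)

Δd ≈ 34.6 cm

Both emerge at v = E/B₁ = 9.06×10^6 m/s.
r = mv/(qB₂), so r₁ = 0.173 m and r₂ = 0.346 m, giving Δr = 0.173 m.
After a semicircle each ion lands a diameter 2r from the entry slit, so the separation is 2Δr = 0.346 m.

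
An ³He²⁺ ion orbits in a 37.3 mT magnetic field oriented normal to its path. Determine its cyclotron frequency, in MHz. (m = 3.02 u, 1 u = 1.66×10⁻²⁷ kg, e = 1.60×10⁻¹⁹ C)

f ≈ 0.379 MHz

f = qB/(2πm) = (2×1.60×10^-19)(0.0373) / [2π(5.01×10^-27)] = 3.79×10^5 Hz.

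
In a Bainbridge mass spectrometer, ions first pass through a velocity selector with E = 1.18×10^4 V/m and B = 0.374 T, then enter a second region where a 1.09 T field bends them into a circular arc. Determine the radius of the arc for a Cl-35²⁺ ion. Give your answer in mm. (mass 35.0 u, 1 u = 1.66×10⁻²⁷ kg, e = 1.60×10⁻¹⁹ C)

The selector passes v = E/B = 1.18×10^4/0.374 = 3.16×10^4 m/s.
In the deflection region, r = mv/(qB₂) = (5.81×10^-26)(3.16×10^4) / [(2×1.60×10^-19)(1.09)] = 5.26×10^-3 m.

r ≈ 5.26 mm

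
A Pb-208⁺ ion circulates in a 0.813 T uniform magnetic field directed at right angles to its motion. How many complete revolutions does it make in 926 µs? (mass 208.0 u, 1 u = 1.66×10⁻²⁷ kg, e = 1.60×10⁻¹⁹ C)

N = 55

T = 2πm/(qB) = 2π(3.4528×10^-25) / [(1×1.60×10^-19)(0.813)] = 1.6678×10^-5 s.
N = t/T = 9.26×10^-4 / 1.6678×10^-5 ≈ 55.52, so 55 complete revolutions.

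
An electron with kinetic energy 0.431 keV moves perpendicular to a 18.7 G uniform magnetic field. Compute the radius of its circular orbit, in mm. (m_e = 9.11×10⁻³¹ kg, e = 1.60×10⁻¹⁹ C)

Convert the energy: K = 0.431 keV = 6.90×10^-17 J.
v = √(2K/m) = √(2·6.90×10^-17/9.11×10^-31) = 1.23×10^7 m/s.
r = mv/(qB) = (9.11×10^-31)(1.23×10^7) / [(1×1.60×10^-19)(1.87×10^-3)] = 0.0375 m.

r ≈ 37.5 mm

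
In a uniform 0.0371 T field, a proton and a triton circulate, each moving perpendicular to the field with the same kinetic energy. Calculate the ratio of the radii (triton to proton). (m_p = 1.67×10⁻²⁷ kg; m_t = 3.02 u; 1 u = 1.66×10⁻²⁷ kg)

ratio ≈ 1.73

r = √(2mK)/(qB) ⇒ at equal K, r ∝ √m/q.
r_{triton}/r_{proton} = 1.73.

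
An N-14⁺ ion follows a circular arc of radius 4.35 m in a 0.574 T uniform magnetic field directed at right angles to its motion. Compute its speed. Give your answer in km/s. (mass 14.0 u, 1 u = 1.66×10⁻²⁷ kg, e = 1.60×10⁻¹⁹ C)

v ≈ 17200 km/s

From qvB = mv²/r, v = qBr/m.
v = (1×1.60×10^-19)(0.574)(4.35) / (2.32×10^-26) = 1.72×10^7 m/s.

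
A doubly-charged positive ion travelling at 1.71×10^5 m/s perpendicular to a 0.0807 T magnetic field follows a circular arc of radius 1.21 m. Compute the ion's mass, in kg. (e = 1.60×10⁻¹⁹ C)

m ≈ 1.83×10^-25 kg

qvB = mv²/r ⇒ m = qBr/v.
m = (2×1.60×10^-19)(0.0807)(1.21) / (1.71×10^5) = 1.83×10^-25 kg.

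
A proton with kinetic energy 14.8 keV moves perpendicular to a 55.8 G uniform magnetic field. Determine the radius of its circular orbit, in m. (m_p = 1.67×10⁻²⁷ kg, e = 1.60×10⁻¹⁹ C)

r ≈ 3.15 m

Convert the energy: K = 14.8 keV = 2.37×10^-15 J.
v = √(2K/m) = √(2·2.37×10^-15/1.67×10^-27) = 1.68×10^6 m/s.
r = mv/(qB) = (1.67×10^-27)(1.68×10^6) / [(1×1.60×10^-19)(5.58×10^-3)] = 3.15 m.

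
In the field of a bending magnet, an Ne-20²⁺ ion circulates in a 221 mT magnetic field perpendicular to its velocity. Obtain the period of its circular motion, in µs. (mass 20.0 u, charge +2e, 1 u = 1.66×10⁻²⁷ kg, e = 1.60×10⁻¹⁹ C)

T ≈ 2.95 µs

The cyclotron period is independent of speed: T = 2πm/(qB).
T = 2π(3.32×10^-26) / [(2×1.60×10^-19)(0.221)] = 2.95×10^-6 s.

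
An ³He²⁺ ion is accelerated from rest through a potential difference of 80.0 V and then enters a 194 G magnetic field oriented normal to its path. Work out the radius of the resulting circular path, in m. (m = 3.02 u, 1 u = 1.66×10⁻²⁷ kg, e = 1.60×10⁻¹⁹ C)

r ≈ 0.0816 m

The kinetic energy gained is K = qV = (2×1.60×10^-19)(80.0) = 2.56×10^-17 J.
v = √(2K/m) = 1.01×10^5 m/s.
r = mv/(qB) = (5.01×10^-27)(1.01×10^5) / [(2×1.60×10^-19)(0.0194)] = 0.0816 m.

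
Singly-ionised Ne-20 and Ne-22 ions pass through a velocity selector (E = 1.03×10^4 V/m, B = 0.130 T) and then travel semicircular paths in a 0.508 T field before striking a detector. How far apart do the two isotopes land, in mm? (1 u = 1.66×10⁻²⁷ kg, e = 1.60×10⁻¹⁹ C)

Δd ≈ 6.47 mm

Both emerge at v = E/B₁ = 7.92×10^4 m/s.
r = mv/(qB₂), so r₁ = 0.03236 m and r₂ = 0.03560 m, giving Δr = 3.24×10^-3 m.
After a semicircle each ion lands a diameter 2r from the entry slit, so the separation is 2Δr = 6.47×10^-3 m.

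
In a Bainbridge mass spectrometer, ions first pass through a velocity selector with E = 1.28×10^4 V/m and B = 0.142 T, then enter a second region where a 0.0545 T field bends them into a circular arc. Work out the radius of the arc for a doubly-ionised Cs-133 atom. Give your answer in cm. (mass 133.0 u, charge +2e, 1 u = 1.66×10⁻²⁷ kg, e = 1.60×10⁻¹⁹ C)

r ≈ 114 cm

The selector passes v = E/B = 1.28×10^4/0.142 = 9.01×10^4 m/s.
In the deflection region, r = mv/(qB₂) = (2.21×10^-25)(9.01×10^4) / [(2×1.60×10^-19)(0.0545)] = 1.14 m.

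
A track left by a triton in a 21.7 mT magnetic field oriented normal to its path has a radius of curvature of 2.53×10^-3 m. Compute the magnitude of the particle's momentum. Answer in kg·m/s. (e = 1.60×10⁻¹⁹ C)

p ≈ 8.78×10^-24 kg·m/s

Since qvB = mv²/r, the momentum p = mv = qBr.
p = (1×1.60×10^-19)(0.0217)(2.53×10^-3) = 8.78×10^-24 kg·m/s.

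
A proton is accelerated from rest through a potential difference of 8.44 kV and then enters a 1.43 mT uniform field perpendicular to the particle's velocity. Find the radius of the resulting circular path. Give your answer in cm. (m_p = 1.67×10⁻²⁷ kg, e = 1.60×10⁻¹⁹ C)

The kinetic energy gained is K = qV = (1×1.60×10^-19)(8440) = 1.35×10^-15 J.
v = √(2K/m) = 1.27×10^6 m/s.
r = mv/(qB) = (1.67×10^-27)(1.27×10^6) / [(1×1.60×10^-19)(1.43×10^-3)] = 9.28 m.

r ≈ 928 cm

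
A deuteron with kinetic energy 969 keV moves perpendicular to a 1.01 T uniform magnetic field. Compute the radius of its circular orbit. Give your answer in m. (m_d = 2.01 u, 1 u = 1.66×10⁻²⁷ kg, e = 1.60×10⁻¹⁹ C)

Convert the energy: K = 969 keV = 1.55×10^-13 J.
v = √(2K/m) = √(2·1.55×10^-13/3.34×10^-27) = 9.64×10^6 m/s.
r = mv/(qB) = (3.34×10^-27)(9.64×10^6) / [(1×1.60×10^-19)(1.01)] = 0.199 m.

r ≈ 0.199 m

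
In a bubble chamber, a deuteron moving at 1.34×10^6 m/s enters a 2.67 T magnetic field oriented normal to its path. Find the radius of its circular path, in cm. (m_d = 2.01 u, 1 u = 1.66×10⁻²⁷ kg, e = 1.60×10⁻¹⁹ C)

r ≈ 1.05 cm

The magnetic force provides the centripetal force: qvB = mv²/r, so r = mv/(qB).
r = (3.34×10^-27 kg)(1.34×10^6 m/s) / [(1×1.60×10^-19 C)(2.67 T)] = 0.0105 m.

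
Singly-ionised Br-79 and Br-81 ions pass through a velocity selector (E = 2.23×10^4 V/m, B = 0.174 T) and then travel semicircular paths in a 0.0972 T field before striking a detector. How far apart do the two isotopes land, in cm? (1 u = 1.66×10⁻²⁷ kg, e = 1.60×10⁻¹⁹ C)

Δd ≈ 5.47 cm

Both emerge at v = E/B₁ = 1.28×10^5 m/s.
r = mv/(qB₂), so r₁ = 1.0807 m and r₂ = 1.1081 m, giving Δr = 0.0274 m.
After a semicircle each ion lands a diameter 2r from the entry slit, so the separation is 2Δr = 0.0547 m.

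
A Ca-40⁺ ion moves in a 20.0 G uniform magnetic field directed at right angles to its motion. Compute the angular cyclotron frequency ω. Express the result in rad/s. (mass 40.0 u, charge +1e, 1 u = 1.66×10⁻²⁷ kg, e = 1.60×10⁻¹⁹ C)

ω ≈ 4820 rad/s

ω = qB/m = (1×1.60×10^-19)(2.00×10^-3) / (6.64×10^-26) = 4820 rad/s.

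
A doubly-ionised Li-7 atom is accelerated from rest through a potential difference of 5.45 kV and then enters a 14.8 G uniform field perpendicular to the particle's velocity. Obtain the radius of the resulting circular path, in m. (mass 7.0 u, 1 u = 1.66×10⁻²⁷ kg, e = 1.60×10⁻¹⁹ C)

The kinetic energy gained is K = qV = (2×1.60×10^-19)(5450) = 1.74×10^-15 J.
v = √(2K/m) = 5.48×10^5 m/s.
r = mv/(qB) = (1.16×10^-26)(5.48×10^5) / [(2×1.60×10^-19)(1.48×10^-3)] = 13.4 m.

r ≈ 13.4 m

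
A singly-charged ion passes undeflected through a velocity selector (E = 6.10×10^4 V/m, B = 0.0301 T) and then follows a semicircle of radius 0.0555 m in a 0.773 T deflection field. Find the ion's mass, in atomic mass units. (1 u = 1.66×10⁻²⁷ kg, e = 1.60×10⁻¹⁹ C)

v = E/B₁ = 2.03×10^6 m/s.
From r = mv/(qB₂), m = qB₂r/v = (1×1.60×10^-19)(0.773)(0.0555) / (2.03×10^6) = 3.39×10^-27 kg.
In atomic mass units: m = 3.39×10^-27 / 1.66×10^-27 = 2.04 u.

m ≈ 2.04 u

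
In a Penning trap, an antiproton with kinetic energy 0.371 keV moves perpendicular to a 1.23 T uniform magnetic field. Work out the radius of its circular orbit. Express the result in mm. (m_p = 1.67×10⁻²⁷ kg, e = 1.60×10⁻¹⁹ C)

Convert the energy: K = 0.371 keV = 5.94×10^-17 J.
v = √(2K/m) = √(2·5.94×10^-17/1.67×10^-27) = 2.67×10^5 m/s.
r = mv/(qB) = (1.67×10^-27)(2.67×10^5) / [(1×1.60×10^-19)(1.23)] = 2.26×10^-3 m.

r ≈ 2.26 mm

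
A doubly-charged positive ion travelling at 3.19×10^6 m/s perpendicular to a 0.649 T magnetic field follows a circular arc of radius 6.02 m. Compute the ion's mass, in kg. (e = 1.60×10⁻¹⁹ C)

m ≈ 3.92×10^-25 kg

qvB = mv²/r ⇒ m = qBr/v.
m = (2×1.60×10^-19)(0.649)(6.02) / (3.19×10^6) = 3.92×10^-25 kg.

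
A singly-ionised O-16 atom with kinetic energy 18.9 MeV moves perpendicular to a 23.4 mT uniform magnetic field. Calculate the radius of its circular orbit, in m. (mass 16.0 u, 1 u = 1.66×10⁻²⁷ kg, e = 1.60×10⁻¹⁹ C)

r ≈ 107 m

Convert the energy: K = 18.9 MeV = 3.02×10^-12 J.
v = √(2K/m) = √(2·3.02×10^-12/2.66×10^-26) = 1.51×10^7 m/s.
r = mv/(qB) = (2.66×10^-26)(1.51×10^7) / [(1×1.60×10^-19)(0.0234)] = 107 m.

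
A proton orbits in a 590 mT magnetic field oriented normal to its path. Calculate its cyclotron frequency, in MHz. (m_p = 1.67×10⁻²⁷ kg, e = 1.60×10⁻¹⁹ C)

f ≈ 9.00 MHz

f = qB/(2πm) = (1×1.60×10^-19)(0.590) / [2π(1.67×10^-27)] = 9.00×10^6 Hz.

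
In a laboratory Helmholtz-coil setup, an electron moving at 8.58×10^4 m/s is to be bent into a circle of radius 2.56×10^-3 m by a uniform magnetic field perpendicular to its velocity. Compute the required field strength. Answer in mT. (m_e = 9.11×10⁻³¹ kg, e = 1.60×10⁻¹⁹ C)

qvB = mv²/r gives B = mv/(qr).
B = (9.11×10^-31)(8.58×10^4) / [(1×1.60×10^-19)(2.56×10^-3)] = 1.91×10^-4 T.

B ≈ 0.191 mT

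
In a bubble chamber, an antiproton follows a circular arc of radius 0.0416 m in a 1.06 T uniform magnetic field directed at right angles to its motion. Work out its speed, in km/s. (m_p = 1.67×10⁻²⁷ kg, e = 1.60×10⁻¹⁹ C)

From qvB = mv²/r, v = qBr/m.
v = (1×1.60×10^-19)(1.06)(0.0416) / (1.67×10^-27) = 4.22×10^6 m/s.

v ≈ 4220 km/s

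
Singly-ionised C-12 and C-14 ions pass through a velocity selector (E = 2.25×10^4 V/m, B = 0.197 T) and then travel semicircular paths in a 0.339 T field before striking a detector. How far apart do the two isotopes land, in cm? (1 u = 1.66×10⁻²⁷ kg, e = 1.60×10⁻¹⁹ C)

Δd ≈ 1.40 cm

Both emerge at v = E/B₁ = 1.14×10^5 m/s.
r = mv/(qB₂), so r₁ = 0.04195 m and r₂ = 0.04894 m, giving Δr = 6.99×10^-3 m.
After a semicircle each ion lands a diameter 2r from the entry slit, so the separation is 2Δr = 0.0140 m.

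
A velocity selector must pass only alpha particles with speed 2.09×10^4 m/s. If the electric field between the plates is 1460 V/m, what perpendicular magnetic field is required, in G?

B ≈ 699 G

qE = qvB ⇒ B = E/v = (1460) / (2.09×10^4) = 0.0699 T.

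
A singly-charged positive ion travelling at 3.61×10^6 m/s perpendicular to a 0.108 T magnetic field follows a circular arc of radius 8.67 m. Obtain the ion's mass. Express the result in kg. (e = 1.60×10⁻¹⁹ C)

m ≈ 4.15×10^-26 kg

qvB = mv²/r ⇒ m = qBr/v.
m = (1×1.60×10^-19)(0.108)(8.67) / (3.61×10^6) = 4.15×10^-26 kg.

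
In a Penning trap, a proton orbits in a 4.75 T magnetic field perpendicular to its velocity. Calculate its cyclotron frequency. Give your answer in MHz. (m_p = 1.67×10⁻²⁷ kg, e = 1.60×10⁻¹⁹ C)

f = qB/(2πm) = (1×1.60×10^-19)(4.75) / [2π(1.67×10^-27)] = 7.24×10^7 Hz.

f ≈ 72.4 MHz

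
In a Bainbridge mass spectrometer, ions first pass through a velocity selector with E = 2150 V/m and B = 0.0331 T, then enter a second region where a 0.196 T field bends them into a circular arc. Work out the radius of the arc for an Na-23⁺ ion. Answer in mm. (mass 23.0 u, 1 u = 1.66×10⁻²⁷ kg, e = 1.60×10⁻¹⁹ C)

r ≈ 79.1 mm

The selector passes v = E/B = 2150/0.0331 = 6.50×10^4 m/s.
In the deflection region, r = mv/(qB₂) = (3.82×10^-26)(6.50×10^4) / [(1×1.60×10^-19)(0.196)] = 0.0791 m.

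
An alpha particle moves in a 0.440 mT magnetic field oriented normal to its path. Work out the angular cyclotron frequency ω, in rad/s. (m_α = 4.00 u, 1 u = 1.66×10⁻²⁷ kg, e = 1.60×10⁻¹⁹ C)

ω ≈ 2.12×10^4 rad/s

ω = qB/m = (2×1.60×10^-19)(4.40×10^-4) / (6.64×10^-27) = 2.12×10^4 rad/s.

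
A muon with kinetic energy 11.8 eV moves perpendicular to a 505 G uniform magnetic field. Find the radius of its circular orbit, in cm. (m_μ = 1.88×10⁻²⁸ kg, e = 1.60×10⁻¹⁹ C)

r ≈ 0.330 cm

Convert the energy: K = 11.8 eV = 1.89×10^-18 J.
v = √(2K/m) = √(2·1.89×10^-18/1.88×10^-28) = 1.42×10^5 m/s.
r = mv/(qB) = (1.88×10^-28)(1.42×10^5) / [(1×1.60×10^-19)(0.0505)] = 3.30×10^-3 m.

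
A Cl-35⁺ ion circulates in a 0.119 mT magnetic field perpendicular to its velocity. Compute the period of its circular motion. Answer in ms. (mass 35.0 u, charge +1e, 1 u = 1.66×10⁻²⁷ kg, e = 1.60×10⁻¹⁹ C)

The cyclotron period is independent of speed: T = 2πm/(qB).
T = 2π(5.81×10^-26) / [(1×1.60×10^-19)(1.19×10^-4)] = 0.0192 s.

T ≈ 19.2 ms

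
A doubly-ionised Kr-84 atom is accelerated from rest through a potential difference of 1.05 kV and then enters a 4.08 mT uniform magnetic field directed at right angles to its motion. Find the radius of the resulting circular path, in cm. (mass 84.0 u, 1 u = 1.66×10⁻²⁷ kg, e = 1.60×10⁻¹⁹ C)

The kinetic energy gained is K = qV = (2×1.60×10^-19)(1050) = 3.36×10^-16 J.
v = √(2K/m) = 6.94×10^4 m/s.
r = mv/(qB) = (1.39×10^-25)(6.94×10^4) / [(2×1.60×10^-19)(4.08×10^-3)] = 7.41 m.

r ≈ 741 cm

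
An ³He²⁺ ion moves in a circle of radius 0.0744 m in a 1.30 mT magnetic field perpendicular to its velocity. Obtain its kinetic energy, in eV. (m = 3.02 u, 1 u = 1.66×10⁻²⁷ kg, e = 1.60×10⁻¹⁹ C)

K ≈ 0.597 eV

v = qBr/m = (2×1.60×10^-19)(1.30×10^-3)(0.0744) / (5.01×10^-27) = 6170 m/s.
K = ½mv² = 0.5·(5.01×10^-27)·(6170)² = 9.55×10^-20 J = 0.597 eV.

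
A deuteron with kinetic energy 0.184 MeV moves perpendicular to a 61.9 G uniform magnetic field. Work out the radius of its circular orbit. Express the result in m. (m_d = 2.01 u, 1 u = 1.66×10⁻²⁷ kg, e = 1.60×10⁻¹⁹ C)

Convert the energy: K = 0.184 MeV = 2.94×10^-14 J.
v = √(2K/m) = √(2·2.94×10^-14/3.34×10^-27) = 4.20×10^6 m/s.
r = mv/(qB) = (3.34×10^-27)(4.20×10^6) / [(1×1.60×10^-19)(6.19×10^-3)] = 14.2 m.

r ≈ 14.2 m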